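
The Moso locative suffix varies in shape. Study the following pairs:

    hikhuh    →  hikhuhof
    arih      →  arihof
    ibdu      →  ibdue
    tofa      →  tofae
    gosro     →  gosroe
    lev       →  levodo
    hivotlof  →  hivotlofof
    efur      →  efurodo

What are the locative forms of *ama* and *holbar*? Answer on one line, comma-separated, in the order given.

The alternation tracks the final sound of the stem — -of when the stem ends in a voiceless consonant (*hikhuh*, *arih*, *hivotlof*); -odo when the stem ends in a voiced consonant (*lev*, *efur*); -e when the stem ends in a vowel (*ibdu*, *tofa*, *gosro*).
*ama*: final sound = /a/, a vowel → -e → *amae*.
*holbar* — final sound /r/ (a voiced consonant) → -odo → *holbarodo*.

amae, holbarodo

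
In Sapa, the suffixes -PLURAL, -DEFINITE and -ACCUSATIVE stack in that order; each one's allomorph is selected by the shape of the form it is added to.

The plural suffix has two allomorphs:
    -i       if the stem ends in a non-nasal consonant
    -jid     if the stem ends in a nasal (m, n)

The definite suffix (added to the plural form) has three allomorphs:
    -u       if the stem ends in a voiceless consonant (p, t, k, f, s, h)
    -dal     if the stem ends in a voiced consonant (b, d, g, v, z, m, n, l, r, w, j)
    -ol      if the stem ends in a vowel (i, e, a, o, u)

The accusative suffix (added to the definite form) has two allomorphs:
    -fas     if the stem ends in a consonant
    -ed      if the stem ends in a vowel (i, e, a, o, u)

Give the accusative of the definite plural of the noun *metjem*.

*metjem*: final consonant = /m/, a nasal → -jid → *metjemjid*.
The plural form *metjemjid*: final sound = /d/, a voiced consonant → -dal → *metjemjiddal*.
The final sound of the definite form *metjemjiddal* is /l/, which is a consonant, so the accusative suffix is -fas, giving *metjemjiddalfas*.

metjemjiddalfas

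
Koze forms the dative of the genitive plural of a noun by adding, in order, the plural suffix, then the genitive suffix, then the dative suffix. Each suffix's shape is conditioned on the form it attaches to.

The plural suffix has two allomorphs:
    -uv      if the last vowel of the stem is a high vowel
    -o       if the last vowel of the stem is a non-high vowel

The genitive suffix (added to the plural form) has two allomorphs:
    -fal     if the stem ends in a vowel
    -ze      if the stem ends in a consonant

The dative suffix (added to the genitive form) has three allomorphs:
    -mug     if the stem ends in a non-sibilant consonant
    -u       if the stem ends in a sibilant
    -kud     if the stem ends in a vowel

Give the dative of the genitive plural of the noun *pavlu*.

Since the last vowel of *pavlu* is /u/ (a high vowel), it takes -uv, giving *pavluuv*.
The plural form *pavluuv* — final sound /v/ (a consonant) → -ze → *pavluuvze*.
The final sound of the genitive form *pavluuvze* is /e/, which is a vowel, so the dative suffix is -kud, giving *pavluuvzekud*.

pavluuvzekud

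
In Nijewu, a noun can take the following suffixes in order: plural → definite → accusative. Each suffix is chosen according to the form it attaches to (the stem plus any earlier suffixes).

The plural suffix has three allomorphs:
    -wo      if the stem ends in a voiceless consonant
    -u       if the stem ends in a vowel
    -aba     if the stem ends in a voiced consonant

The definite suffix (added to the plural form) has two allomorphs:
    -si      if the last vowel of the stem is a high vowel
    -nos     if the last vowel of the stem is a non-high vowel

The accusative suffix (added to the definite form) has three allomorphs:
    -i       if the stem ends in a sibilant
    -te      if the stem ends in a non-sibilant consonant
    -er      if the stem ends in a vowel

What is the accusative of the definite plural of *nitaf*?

The final sound of *nitaf* is /f/, which is a voiceless consonant, so the plural suffix is -wo, giving *nitafwo*.
The plural form *nitafwo*: last vowel = /o/, a non-high vowel → -nos → *nitafwonos*.
The definite form *nitafwonos* — final sound /s/ (a sibilant) → -i → *nitafwonosi*.

nitafwonosi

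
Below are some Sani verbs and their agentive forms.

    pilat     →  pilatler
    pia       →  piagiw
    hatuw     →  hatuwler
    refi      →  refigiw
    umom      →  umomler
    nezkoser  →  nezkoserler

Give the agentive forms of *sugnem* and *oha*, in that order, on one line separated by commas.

sugnemler, ohagiw

The suffix is conditioned by the final sound: -ler when the stem ends in a consonant (*pilat*, *hatuw*, *umom*, *nezkoser*); -giw when the stem ends in a vowel (*pia*, *refi*).
*sugnem* — final sound /m/ (a consonant) → -ler → *sugnemler*.
*oha* — final sound /a/ (a vowel) → -giw → *ohagiw*.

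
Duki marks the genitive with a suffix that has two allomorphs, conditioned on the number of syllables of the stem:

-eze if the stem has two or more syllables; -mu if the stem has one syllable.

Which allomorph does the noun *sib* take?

-mu

*sib* has one syllable, so the suffix is -mu.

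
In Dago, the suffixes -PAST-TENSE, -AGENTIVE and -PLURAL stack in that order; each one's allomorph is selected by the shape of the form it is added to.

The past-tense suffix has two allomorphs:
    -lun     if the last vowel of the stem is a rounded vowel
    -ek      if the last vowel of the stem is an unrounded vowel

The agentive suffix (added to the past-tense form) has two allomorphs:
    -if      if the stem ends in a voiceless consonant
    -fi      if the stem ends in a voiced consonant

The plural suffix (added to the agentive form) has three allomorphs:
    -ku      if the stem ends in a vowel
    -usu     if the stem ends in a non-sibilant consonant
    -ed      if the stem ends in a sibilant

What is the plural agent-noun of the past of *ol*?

ollunfiku

*ol* — last vowel /o/ (a rounded vowel) → -lun → *ollun*.
Since the final consonant of the past-tense form *ollun* is /n/ (voiced), it takes -fi, giving *ollunfi*.
The final sound of the agentive form *ollunfi* is /i/, which is a vowel, so the plural suffix is -ku, giving *ollunfiku*.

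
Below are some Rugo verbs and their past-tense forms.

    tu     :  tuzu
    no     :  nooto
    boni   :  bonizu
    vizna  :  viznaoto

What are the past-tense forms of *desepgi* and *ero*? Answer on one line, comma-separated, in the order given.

The pattern is height harmony: -zu when the last vowel of the stem is a high vowel (*tu*, *boni*); -oto when the last vowel of the stem is a non-high vowel (*no*, *vizna*).
The last vowel of *desepgi* is /i/, which is a high vowel, so the suffix is -zu, giving *desepgizu*.
*ero* — last vowel /o/ (a non-high vowel) → -oto → *erooto*.

desepgizu, erooto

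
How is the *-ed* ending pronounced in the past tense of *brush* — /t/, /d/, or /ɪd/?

/t/

The stem *brush* ends in a voiceless consonant other than /t/.
The -ed suffix is realized as /ɪd/ after /t, d/; as /t/ after other voiceless consonants; and as /d/ after other voiced sounds.
So -ed on *brush* is pronounced /t/.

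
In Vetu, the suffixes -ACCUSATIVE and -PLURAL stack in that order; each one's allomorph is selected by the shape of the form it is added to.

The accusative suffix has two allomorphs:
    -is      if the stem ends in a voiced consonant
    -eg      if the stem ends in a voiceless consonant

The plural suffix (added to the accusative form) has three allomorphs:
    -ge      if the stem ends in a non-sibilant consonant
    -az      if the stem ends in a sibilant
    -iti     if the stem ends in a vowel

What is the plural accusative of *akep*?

akepegge

The final consonant of *akep* is /p/, which is voiceless, so the accusative suffix is -eg, giving *akepeg*.
The accusative form *akepeg*: final sound = /g/, a non-sibilant consonant → -ge → *akepegge*.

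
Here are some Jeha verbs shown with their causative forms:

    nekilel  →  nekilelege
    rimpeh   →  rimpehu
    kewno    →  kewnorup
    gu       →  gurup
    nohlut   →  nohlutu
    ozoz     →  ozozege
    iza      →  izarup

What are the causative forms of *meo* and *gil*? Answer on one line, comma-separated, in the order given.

The alternation tracks the final sound of the stem — -u when the stem ends in a voiceless consonant (*rimpeh*, *nohlut*); -ege when the stem ends in a voiced consonant (*nekilel*, *ozoz*); -rup when the stem ends in a vowel (*kewno*, *gu*, *iza*).
*meo*: final sound = /o/, a vowel → -rup → *meorup*.
The final sound of *gil* is /l/, which is a voiced consonant, so the suffix is -ege, giving *gilege*.

meorup, gilege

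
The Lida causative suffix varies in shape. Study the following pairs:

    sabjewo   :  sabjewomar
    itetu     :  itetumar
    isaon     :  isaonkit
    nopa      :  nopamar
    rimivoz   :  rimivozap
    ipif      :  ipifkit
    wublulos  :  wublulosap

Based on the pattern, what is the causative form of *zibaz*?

zibazap

Looking at the final sound of each stem: -ap when the stem ends in a sibilant (*rimivoz*, *wublulos*); -kit when the stem ends in a non-sibilant consonant (*isaon*, *ipif*); -mar when the stem ends in a vowel (*sabjewo*, *itetu*, *nopa*).
*zibaz* — final sound /z/ (a sibilant) → -ap → *zibazap*.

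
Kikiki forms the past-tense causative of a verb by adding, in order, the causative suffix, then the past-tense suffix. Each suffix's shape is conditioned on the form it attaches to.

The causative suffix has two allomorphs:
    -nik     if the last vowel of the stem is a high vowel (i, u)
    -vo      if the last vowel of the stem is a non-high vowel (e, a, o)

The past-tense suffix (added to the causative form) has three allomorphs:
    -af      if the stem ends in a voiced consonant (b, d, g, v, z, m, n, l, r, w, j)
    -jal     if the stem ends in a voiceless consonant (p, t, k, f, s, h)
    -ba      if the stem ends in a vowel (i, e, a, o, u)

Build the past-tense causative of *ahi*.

ahinikjal

*ahi*: last vowel = /i/, a high vowel → -nik → *ahinik*.
The final sound of the causative form *ahinik* is /k/, which is a voiceless consonant, so the past-tense suffix is -jal, giving *ahinikjal*.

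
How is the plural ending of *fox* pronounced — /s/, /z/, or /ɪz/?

The stem *fox* ends in a sibilant (/s, z, ʃ, ʒ, tʃ, dʒ/).
The plural suffix surfaces as /ɪz/ after sibilants, /s/ after other voiceless consonants, and /z/ after other voiced sounds.
So the plural -s on *fox* is pronounced /ɪz/.

/ɪz/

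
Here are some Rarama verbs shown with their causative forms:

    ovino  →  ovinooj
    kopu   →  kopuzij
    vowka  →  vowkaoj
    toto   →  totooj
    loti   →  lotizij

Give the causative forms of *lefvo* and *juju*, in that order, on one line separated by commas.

The pattern is height harmony: -zij when the last vowel of the stem is a high vowel (*kopu*, *loti*); -oj when the last vowel of the stem is a non-high vowel (*ovino*, *vowka*, *toto*).
*lefvo*: last vowel = /o/, a non-high vowel → -oj → *lefvooj*.
*juju*: last vowel = /u/, a high vowel → -zij → *jujuzij*.

lefvooj, jujuzij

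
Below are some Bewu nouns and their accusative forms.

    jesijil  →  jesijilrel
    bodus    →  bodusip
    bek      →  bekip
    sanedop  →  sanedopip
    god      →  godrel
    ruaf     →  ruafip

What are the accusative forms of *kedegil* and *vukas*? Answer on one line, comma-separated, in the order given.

The pattern is voicing of the final consonant: -ip when the stem ends in a voiceless consonant (*bodus*, *bek*, *sanedop*, *ruaf*); -rel when the stem ends in a voiced consonant (*jesijil*, *god*).
Since the final consonant of *kedegil* is /l/ (voiced), it takes -rel, giving *kedegilrel*.
Since the final consonant of *vukas* is /s/ (voiceless), it takes -ip, giving *vukasip*.

kedegilrel, vukasip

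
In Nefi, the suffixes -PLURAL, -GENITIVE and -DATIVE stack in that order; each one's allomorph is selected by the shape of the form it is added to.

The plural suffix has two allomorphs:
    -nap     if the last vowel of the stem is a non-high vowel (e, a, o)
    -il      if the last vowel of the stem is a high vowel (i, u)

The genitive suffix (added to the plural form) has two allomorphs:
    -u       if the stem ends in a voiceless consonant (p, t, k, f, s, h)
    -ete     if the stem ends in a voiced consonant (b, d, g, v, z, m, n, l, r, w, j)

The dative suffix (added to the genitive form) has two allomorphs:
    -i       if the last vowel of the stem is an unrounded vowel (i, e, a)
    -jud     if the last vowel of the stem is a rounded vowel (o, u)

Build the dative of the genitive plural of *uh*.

*uh*: last vowel = /u/, a high vowel → -il → *uhil*.
The plural form *uhil* — final consonant /l/ (voiced) → -ete → *uhilete*.
The genitive form *uhilete*: last vowel = /e/, an unrounded vowel → -i → *uhiletei*.

uhiletei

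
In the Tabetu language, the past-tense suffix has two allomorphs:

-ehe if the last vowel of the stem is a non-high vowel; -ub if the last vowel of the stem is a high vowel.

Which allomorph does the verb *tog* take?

*tog* — last vowel /o/ (a non-high vowel) → -ehe.

-ehe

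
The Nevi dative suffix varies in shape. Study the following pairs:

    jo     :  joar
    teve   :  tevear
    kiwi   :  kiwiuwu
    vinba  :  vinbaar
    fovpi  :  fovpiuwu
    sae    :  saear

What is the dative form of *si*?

siuwu

The pattern is height harmony: -uwu when the last vowel of the stem is a high vowel (*kiwi*, *fovpi*); -ar when the last vowel of the stem is a non-high vowel (*jo*, *teve*, *vinba*, *sae*).
The last vowel of *si* is /i/, which is a high vowel, so the suffix is -uwu, giving *siuwu*.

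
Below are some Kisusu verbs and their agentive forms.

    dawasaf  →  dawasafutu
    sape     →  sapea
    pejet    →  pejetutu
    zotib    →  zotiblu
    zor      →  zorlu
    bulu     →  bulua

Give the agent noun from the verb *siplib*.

The alternation tracks the final sound of the stem — -utu when the stem ends in a voiceless consonant (*dawasaf*, *pejet*); -lu when the stem ends in a voiced consonant (*zotib*, *zor*); -a when the stem ends in a vowel (*sape*, *bulu*).
*siplib*: final sound = /b/, a voiced consonant → -lu → *sipliblu*.

sipliblu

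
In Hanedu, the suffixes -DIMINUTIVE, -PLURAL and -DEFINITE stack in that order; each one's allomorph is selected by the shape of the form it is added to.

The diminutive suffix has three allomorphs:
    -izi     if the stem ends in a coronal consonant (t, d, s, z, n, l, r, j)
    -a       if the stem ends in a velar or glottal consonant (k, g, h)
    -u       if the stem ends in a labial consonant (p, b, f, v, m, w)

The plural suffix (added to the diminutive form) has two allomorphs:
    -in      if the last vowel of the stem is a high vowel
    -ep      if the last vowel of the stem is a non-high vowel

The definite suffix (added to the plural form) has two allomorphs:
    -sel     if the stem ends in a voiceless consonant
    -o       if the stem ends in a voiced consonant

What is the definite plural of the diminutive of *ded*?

dediziino

*ded* — final consonant /d/ (coronal) → -izi → *dedizi*.
The diminutive form *dedizi*: last vowel = /i/, a high vowel → -in → *dediziin*.
The plural form *dediziin* — final consonant /n/ (voiced) → -o → *dediziino*.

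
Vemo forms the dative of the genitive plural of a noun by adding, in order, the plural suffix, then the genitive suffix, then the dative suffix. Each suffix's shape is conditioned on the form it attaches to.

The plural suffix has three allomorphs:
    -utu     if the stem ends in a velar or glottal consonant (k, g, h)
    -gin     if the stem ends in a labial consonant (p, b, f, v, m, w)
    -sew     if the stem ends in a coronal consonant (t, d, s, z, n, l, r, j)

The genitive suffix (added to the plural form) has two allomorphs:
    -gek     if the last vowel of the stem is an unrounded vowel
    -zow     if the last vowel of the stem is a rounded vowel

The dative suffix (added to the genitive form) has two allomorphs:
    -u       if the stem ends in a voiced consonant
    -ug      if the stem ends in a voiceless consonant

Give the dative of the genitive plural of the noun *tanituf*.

tanitufgingekug

*tanituf* — final consonant /f/ (labial) → -gin → *tanitufgin*.
The plural form *tanitufgin*: last vowel = /i/, an unrounded vowel → -gek → *tanitufgingek*.
The genitive form *tanitufgingek* — final consonant /k/ (voiceless) → -ug → *tanitufgingekug*.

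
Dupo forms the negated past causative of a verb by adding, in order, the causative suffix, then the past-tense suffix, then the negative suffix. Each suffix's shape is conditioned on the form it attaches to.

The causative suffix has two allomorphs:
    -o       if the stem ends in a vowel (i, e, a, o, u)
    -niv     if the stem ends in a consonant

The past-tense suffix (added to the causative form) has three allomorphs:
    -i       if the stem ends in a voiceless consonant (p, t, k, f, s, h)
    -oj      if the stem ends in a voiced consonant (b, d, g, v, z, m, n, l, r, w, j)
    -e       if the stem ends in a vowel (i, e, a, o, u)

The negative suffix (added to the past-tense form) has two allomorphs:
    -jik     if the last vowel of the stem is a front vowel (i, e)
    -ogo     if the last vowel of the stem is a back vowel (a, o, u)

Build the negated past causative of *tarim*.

The final sound of *tarim* is /m/, which is a consonant, so the causative suffix is -niv, giving *tarimniv*.
The final sound of the causative form *tarimniv* is /v/, which is a voiced consonant, so the past-tense suffix is -oj, giving *tarimnivoj*.
Since the last vowel of the past-tense form *tarimnivoj* is /o/ (a back vowel), it takes -ogo, giving *tarimnivojogo*.

tarimnivojogo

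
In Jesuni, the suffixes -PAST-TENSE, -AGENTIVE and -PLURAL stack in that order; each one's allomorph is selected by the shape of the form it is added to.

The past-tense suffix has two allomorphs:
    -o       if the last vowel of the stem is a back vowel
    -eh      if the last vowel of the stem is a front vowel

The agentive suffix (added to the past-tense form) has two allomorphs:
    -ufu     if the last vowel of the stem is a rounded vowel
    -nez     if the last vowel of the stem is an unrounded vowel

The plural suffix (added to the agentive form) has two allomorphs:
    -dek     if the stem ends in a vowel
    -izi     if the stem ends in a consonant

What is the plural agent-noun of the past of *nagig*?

nagigehnezizi

*nagig*: last vowel = /i/, a front vowel → -eh → *nagigeh*.
The past-tense form *nagigeh* — last vowel /e/ (an unrounded vowel) → -nez → *nagigehnez*.
The final sound of the agentive form *nagigehnez* is /z/, which is a consonant, so the plural suffix is -izi, giving *nagigehnezizi*.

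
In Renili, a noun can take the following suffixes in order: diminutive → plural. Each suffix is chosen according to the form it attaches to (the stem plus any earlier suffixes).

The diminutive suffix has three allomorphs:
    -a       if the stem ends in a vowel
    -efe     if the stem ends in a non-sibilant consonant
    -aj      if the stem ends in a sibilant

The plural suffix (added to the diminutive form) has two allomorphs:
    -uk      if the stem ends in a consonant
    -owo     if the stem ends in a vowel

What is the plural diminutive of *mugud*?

mugudefeowo

The final sound of *mugud* is /d/, which is a non-sibilant consonant, so the diminutive suffix is -efe, giving *mugudefe*.
The diminutive form *mugudefe* — final sound /e/ (a vowel) → -owo → *mugudefeowo*.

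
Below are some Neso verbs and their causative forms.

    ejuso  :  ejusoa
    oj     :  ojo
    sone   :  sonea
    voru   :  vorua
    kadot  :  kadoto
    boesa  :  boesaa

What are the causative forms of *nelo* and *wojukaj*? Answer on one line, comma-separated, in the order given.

The alternation tracks the final sound of the stem — -o when the stem ends in a consonant (*oj*, *kadot*); -a when the stem ends in a vowel (*ejuso*, *sone*, *voru*, *boesa*).
The final sound of *nelo* is /o/, which is a vowel, so the suffix is -a, giving *neloa*.
Since the final sound of *wojukaj* is /j/ (a consonant), it takes -o, giving *wojukajo*.

neloa, wojukajo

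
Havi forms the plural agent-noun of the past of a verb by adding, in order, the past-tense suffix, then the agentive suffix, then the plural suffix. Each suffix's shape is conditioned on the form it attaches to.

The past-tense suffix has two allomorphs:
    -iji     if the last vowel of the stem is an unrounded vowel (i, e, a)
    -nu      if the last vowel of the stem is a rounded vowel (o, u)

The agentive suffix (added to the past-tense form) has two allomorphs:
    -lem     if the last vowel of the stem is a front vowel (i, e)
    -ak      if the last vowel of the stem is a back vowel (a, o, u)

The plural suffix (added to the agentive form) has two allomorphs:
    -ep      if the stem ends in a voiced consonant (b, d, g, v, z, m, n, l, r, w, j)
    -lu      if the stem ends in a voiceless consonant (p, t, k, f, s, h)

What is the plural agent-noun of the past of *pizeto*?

pizetonuaklu

The last vowel of *pizeto* is /o/, which is a rounded vowel, so the past-tense suffix is -nu, giving *pizetonu*.
Since the last vowel of the past-tense form *pizetonu* is /u/ (a back vowel), it takes -ak, giving *pizetonuak*.
The final consonant of the agentive form *pizetonuak* is /k/, which is voiceless, so the plural suffix is -lu, giving *pizetonuaklu*.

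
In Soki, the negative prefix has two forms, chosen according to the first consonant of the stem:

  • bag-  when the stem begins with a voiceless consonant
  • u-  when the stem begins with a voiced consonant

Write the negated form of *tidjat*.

The first consonant of *tidjat* is /t/, which is voiceless, so the prefix is bag-, giving *bagtidjat*.

bagtidjat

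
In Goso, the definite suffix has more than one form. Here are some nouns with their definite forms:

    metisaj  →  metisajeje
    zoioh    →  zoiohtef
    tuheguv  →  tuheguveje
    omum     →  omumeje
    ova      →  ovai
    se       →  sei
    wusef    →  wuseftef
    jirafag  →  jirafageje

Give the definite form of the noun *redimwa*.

Looking at the final sound of each stem: -tef when the stem ends in a voiceless consonant (*zoioh*, *wusef*); -eje when the stem ends in a voiced consonant (*metisaj*, *tuheguv*, *omum*, *jirafag*); -i when the stem ends in a vowel (*ova*, *se*).
*redimwa* — final sound /a/ (a vowel) → -i → *redimwai*.

redimwai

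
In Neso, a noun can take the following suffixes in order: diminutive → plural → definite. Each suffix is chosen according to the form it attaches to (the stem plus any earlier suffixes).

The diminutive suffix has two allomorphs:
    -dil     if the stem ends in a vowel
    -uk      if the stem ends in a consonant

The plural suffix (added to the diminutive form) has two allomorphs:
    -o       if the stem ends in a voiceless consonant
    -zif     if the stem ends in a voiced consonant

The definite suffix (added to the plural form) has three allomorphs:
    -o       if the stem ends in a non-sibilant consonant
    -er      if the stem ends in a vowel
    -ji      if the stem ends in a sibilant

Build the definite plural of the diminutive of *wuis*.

wuisukoer

The final sound of *wuis* is /s/, which is a consonant, so the diminutive suffix is -uk, giving *wuisuk*.
The diminutive form *wuisuk*: final consonant = /k/, voiceless → -o → *wuisuko*.
The plural form *wuisuko* — final sound /o/ (a vowel) → -er → *wuisukoer*.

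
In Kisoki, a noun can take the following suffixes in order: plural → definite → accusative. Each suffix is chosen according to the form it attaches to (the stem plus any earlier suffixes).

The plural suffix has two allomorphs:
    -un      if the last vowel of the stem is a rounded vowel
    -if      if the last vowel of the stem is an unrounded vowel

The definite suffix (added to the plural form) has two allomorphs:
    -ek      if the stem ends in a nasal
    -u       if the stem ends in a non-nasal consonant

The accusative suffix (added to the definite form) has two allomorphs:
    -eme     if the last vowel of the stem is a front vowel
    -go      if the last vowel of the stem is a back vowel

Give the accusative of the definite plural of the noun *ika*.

ikaifugo

*ika* — last vowel /a/ (an unrounded vowel) → -if → *ikaif*.
The plural form *ikaif*: final consonant = /f/, non-nasal → -u → *ikaifu*.
The definite form *ikaifu*: last vowel = /u/, a back vowel → -go → *ikaifugo*.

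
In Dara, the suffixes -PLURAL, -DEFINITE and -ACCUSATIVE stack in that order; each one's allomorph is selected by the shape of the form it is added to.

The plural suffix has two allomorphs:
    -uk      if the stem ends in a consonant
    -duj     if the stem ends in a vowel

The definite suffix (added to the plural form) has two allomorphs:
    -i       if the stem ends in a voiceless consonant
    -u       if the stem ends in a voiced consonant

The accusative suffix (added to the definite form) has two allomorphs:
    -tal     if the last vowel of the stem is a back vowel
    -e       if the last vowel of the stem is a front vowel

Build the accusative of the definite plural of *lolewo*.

lolewodujutal

*lolewo* — final sound /o/ (a vowel) → -duj → *lolewoduj*.
The plural form *lolewoduj*: final consonant = /j/, voiced → -u → *lolewoduju*.
Since the last vowel of the definite form *lolewoduju* is /u/ (a back vowel), it takes -tal, giving *lolewodujutal*.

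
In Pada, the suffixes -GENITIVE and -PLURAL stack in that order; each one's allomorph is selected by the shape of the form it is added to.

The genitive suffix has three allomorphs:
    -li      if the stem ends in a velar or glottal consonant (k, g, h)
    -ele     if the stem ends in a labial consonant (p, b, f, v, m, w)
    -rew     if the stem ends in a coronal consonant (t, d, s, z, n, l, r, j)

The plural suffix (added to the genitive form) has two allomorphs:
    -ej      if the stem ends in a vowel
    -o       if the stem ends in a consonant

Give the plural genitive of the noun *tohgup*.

*tohgup* — final consonant /p/ (labial) → -ele → *tohgupele*.
The final sound of the genitive form *tohgupele* is /e/, which is a vowel, so the plural suffix is -ej, giving *tohgupeleej*.

tohgupeleej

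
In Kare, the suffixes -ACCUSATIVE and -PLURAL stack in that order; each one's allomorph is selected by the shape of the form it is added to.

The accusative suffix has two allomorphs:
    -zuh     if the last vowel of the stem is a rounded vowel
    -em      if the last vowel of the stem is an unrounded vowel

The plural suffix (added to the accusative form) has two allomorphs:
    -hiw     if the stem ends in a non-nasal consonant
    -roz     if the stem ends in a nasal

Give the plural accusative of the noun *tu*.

tuzuhhiw

Since the last vowel of *tu* is /u/ (a rounded vowel), it takes -zuh, giving *tuzuh*.
The accusative form *tuzuh*: final consonant = /h/, non-nasal → -hiw → *tuzuhhiw*.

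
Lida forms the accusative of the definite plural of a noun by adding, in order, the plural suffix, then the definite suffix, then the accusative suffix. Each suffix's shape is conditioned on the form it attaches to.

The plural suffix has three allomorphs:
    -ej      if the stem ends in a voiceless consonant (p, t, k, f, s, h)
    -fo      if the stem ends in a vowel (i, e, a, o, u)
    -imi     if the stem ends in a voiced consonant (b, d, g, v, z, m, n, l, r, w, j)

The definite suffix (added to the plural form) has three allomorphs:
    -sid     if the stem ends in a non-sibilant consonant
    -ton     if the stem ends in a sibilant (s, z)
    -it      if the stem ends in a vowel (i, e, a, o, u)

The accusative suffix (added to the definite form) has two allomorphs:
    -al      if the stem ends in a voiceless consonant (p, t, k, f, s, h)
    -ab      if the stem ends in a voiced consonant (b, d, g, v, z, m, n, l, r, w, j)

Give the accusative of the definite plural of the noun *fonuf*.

fonufejsidab

Since the final sound of *fonuf* is /f/ (a voiceless consonant), it takes -ej, giving *fonufej*.
The plural form *fonufej* — final sound /j/ (a non-sibilant consonant) → -sid → *fonufejsid*.
The definite form *fonufejsid* — final consonant /d/ (voiced) → -ab → *fonufejsidab*.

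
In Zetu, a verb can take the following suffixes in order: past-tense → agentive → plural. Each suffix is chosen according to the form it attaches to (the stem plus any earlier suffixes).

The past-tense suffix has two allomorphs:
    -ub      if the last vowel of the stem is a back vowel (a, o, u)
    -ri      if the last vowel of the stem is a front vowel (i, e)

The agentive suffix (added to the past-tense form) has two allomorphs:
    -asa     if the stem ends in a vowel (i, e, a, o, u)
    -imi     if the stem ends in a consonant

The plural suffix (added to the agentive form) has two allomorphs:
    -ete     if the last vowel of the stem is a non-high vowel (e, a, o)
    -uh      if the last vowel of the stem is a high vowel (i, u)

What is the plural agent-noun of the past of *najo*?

najoubimiuh

Since the last vowel of *najo* is /o/ (a back vowel), it takes -ub, giving *najoub*.
The past-tense form *najoub*: final sound = /b/, a consonant → -imi → *najoubimi*.
The agentive form *najoubimi*: last vowel = /i/, a high vowel → -uh → *najoubimiuh*.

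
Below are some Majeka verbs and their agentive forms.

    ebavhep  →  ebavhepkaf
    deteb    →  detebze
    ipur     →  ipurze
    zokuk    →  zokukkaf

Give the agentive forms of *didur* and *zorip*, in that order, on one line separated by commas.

didurze, zoripkaf

The pattern is voicing of the final consonant: -kaf when the stem ends in a voiceless consonant (*ebavhep*, *zokuk*); -ze when the stem ends in a voiced consonant (*deteb*, *ipur*).
*didur*: final consonant = /r/, voiced → -ze → *didurze*.
*zorip*: final consonant = /p/, voiceless → -kaf → *zoripkaf*.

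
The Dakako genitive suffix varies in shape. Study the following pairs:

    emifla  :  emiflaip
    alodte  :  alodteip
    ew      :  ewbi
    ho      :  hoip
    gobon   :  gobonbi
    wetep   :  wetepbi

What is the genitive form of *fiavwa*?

The suffix is conditioned by the final sound: -bi when the stem ends in a consonant (*ew*, *gobon*, *wetep*); -ip when the stem ends in a vowel (*emifla*, *alodte*, *ho*).
*fiavwa* — final sound /a/ (a vowel) → -ip → *fiavwaip*.

fiavwaip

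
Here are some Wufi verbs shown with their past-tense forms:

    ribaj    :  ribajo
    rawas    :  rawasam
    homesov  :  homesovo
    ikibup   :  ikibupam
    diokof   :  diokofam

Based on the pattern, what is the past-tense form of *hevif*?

hevifam

The alternation tracks the final consonant of the stem — -am when the stem ends in a voiceless consonant (*rawas*, *ikibup*, *diokof*); -o when the stem ends in a voiced consonant (*ribaj*, *homesov*).
*hevif*: final consonant = /f/, voiceless → -am → *hevifam*.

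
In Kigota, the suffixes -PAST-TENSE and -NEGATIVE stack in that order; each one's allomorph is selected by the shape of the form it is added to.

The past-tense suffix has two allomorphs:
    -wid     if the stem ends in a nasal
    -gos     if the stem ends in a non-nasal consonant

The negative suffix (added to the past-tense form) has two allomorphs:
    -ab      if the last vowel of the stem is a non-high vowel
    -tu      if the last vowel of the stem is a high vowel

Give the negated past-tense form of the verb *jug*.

*jug* — final consonant /g/ (non-nasal) → -gos → *juggos*.
Since the last vowel of the past-tense form *juggos* is /o/ (a non-high vowel), it takes -ab, giving *juggosab*.

juggosab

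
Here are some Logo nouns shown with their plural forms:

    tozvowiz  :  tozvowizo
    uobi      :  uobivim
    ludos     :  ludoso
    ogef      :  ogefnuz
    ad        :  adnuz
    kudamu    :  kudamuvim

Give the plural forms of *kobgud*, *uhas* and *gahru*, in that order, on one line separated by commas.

kobgudnuz, uhaso, gahruvim

The pattern is sibilance of the final sound: -o when the stem ends in a sibilant (*tozvowiz*, *ludos*); -nuz when the stem ends in a non-sibilant consonant (*ogef*, *ad*); -vim when the stem ends in a vowel (*uobi*, *kudamu*).
Since the final sound of *kobgud* is /d/ (a non-sibilant consonant), it takes -nuz, giving *kobgudnuz*.
*uhas*: final sound = /s/, a sibilant → -o → *uhaso*.
Since the final sound of *gahru* is /u/ (a vowel), it takes -vim, giving *gahruvim*.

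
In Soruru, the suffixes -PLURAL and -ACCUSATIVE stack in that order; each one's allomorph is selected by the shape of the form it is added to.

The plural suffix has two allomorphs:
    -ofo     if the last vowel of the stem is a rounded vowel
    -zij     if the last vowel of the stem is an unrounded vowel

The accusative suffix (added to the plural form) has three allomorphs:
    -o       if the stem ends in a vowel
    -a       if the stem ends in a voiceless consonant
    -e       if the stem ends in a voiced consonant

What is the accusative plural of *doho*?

Since the last vowel of *doho* is /o/ (a rounded vowel), it takes -ofo, giving *dohoofo*.
Since the final sound of the plural form *dohoofo* is /o/ (a vowel), it takes -o, giving *dohoofoo*.

dohoofoo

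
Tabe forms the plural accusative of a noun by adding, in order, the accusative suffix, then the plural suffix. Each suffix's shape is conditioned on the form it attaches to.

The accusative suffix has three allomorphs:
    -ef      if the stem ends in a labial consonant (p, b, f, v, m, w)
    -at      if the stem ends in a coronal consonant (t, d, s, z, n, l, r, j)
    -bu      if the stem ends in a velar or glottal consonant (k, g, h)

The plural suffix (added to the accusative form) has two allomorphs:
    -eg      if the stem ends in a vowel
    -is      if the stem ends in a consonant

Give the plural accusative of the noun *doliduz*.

doliduzatis

Since the final consonant of *doliduz* is /z/ (coronal), it takes -at, giving *doliduzat*.
The final sound of the accusative form *doliduzat* is /t/, which is a consonant, so the plural suffix is -is, giving *doliduzatis*.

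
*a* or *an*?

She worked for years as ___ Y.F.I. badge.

The indefinite article is chosen by the initial *sound* of the following word, not its spelling.
The initialism *Y.F.I.* is read letter by letter; the first letter, Y, is pronounced /waɪ/, which begins with a consonant sound.
So the article is *a*: She worked for years as a Y.F.I. badge.

a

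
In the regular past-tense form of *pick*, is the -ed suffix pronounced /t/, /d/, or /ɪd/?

/t/

The stem *pick* ends in a voiceless consonant other than /t/.
The -ed suffix is realized as /ɪd/ after /t, d/; as /t/ after other voiceless consonants; and as /d/ after other voiced sounds.
So -ed on *pick* is pronounced /t/.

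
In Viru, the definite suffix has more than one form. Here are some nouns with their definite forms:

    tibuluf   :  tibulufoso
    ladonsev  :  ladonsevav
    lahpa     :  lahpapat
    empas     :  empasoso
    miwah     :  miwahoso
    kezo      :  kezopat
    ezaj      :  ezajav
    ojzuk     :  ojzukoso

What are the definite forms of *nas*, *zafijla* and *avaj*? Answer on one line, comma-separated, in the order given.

The alternation tracks the final sound of the stem — -oso when the stem ends in a voiceless consonant (*tibuluf*, *empas*, *miwah*, *ojzuk*); -av when the stem ends in a voiced consonant (*ladonsev*, *ezaj*); -pat when the stem ends in a vowel (*lahpa*, *kezo*).
*nas* — final sound /s/ (a voiceless consonant) → -oso → *nasoso*.
The final sound of *zafijla* is /a/, which is a vowel, so the suffix is -pat, giving *zafijlapat*.
Since the final sound of *avaj* is /j/ (a voiced consonant), it takes -av, giving *avajav*.

nasoso, zafijlapat, avajav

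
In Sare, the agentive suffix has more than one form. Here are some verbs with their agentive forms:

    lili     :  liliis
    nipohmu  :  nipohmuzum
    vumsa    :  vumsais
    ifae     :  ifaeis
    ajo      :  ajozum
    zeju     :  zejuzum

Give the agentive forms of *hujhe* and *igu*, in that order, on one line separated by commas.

The alternation tracks the last vowel of the stem — -zum when the last vowel of the stem is a rounded vowel (*nipohmu*, *ajo*, *zeju*); -is when the last vowel of the stem is an unrounded vowel (*lili*, *vumsa*, *ifae*).
Since the last vowel of *hujhe* is /e/ (an unrounded vowel), it takes -is, giving *hujheis*.
The last vowel of *igu* is /u/, which is a rounded vowel, so the suffix is -zum, giving *iguzum*.

hujheis, iguzum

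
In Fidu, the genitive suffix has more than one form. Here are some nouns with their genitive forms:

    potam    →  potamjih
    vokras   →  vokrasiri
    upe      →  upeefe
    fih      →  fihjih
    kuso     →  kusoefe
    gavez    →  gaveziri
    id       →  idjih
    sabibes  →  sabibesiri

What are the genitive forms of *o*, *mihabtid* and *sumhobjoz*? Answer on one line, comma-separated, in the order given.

The pattern is sibilance of the final sound: -iri when the stem ends in a sibilant (*vokras*, *gavez*, *sabibes*); -jih when the stem ends in a non-sibilant consonant (*potam*, *fih*, *id*); -efe when the stem ends in a vowel (*upe*, *kuso*).
*o*: final sound = /o/, a vowel → -efe → *oefe*.
Since the final sound of *mihabtid* is /d/ (a non-sibilant consonant), it takes -jih, giving *mihabtidjih*.
*sumhobjoz*: final sound = /z/, a sibilant → -iri → *sumhobjoziri*.

oefe, mihabtidjih, sumhobjoziri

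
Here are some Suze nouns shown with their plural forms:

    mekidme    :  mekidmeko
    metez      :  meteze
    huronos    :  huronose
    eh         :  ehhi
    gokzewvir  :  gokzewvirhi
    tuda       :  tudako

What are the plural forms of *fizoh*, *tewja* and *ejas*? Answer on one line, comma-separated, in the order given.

The pattern is sibilance of the final sound: -e when the stem ends in a sibilant (*metez*, *huronos*); -hi when the stem ends in a non-sibilant consonant (*eh*, *gokzewvir*); -ko when the stem ends in a vowel (*mekidme*, *tuda*).
*fizoh* — final sound /h/ (a non-sibilant consonant) → -hi → *fizohhi*.
Since the final sound of *tewja* is /a/ (a vowel), it takes -ko, giving *tewjako*.
Since the final sound of *ejas* is /s/ (a sibilant), it takes -e, giving *ejase*.

fizohhi, tewjako, ejase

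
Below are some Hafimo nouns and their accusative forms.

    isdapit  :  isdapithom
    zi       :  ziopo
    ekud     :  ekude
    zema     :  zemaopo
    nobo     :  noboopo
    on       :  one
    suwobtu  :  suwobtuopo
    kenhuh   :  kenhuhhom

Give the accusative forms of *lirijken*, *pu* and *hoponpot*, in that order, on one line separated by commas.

Looking at the final sound of each stem: -hom when the stem ends in a voiceless consonant (*isdapit*, *kenhuh*); -e when the stem ends in a voiced consonant (*ekud*, *on*); -opo when the stem ends in a vowel (*zi*, *zema*, *nobo*, *suwobtu*).
The final sound of *lirijken* is /n/, which is a voiced consonant, so the suffix is -e, giving *lirijkene*.
*pu* — final sound /u/ (a vowel) → -opo → *puopo*.
*hoponpot*: final sound = /t/, a voiceless consonant → -hom → *hoponpothom*.

lirijkene, puopo, hoponpothom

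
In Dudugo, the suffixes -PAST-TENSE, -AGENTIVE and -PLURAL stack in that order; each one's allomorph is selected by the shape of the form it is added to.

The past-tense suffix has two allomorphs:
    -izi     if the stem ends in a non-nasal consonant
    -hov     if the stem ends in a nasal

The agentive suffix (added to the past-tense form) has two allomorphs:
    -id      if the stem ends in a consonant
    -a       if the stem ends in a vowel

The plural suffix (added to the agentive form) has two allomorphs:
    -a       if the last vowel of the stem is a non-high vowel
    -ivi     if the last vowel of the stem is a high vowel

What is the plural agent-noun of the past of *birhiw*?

Since the final consonant of *birhiw* is /w/ (non-nasal), it takes -izi, giving *birhiwizi*.
The past-tense form *birhiwizi* — final sound /i/ (a vowel) → -a → *birhiwizia*.
The agentive form *birhiwizia* — last vowel /a/ (a non-high vowel) → -a → *birhiwiziaa*.

birhiwiziaa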